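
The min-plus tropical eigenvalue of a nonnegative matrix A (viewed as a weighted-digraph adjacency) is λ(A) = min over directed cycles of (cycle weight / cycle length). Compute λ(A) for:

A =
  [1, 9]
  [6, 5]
λ(A) = 1

Enumerate directed cycles and compute their means (weight / length). Sample:
  cycle 0 → 0: weight = 1, length = 1, mean = 1/1 ≈ 1.000
  cycle 1 → 1: weight = 5, length = 1, mean = 5/1 ≈ 5.000
  cycle 0 → 1 → 0: weight = 15, length = 2, mean = 15/2 ≈ 7.500
  cycle 1 → 0 → 1: weight = 15, length = 2, mean = 15/2 ≈ 7.500
Minimum mean = 1.000, attained e.g. along the cycle 0 → 0 with weight 1 and length 1. So λ(A) = 1/1 = 1.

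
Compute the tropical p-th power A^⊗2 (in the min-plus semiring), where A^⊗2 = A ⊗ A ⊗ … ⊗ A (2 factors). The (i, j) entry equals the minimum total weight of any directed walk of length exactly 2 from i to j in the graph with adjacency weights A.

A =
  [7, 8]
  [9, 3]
A^⊗2 =
  [14, 11]
  [12, 6]

Each entry (A^⊗2)_ij equals the minimum over all length-2 walks i = v_0 → v_1 → … → v_2 = j of Σ_t A[v_t][v_{t+1}]. For example, for (i, j) = (0, 1) we minimise over 2 possible intermediate vertex sequences; the minimum is 11, attained along the walk 0 → 1 → 1.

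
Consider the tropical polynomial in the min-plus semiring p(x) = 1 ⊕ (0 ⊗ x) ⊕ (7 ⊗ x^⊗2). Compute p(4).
p(4) = 1

A tropical monomial a ⊗ x^⊗i evaluates to a + i · x. Evaluating each term at x = 4:
  Term 0 contributes 1 + 0 · 4 = 1
  Term 1 contributes 0 + 1 · 4 = 4
  Term 2 contributes 7 + 2 · 4 = 15
p(4) = ⊕ of these = min[1, 4, 15] = 1.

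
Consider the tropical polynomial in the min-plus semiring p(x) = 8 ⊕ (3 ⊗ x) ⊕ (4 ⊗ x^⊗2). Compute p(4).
p(4) = 7

A tropical monomial a ⊗ x^⊗i evaluates to a + i · x. Evaluating each term at x = 4:
  Term 0 contributes 8 + 0 · 4 = 8
  Term 1 contributes 3 + 1 · 4 = 7
  Term 2 contributes 4 + 2 · 4 = 12
p(4) = ⊕ of these = min[8, 7, 12] = 7.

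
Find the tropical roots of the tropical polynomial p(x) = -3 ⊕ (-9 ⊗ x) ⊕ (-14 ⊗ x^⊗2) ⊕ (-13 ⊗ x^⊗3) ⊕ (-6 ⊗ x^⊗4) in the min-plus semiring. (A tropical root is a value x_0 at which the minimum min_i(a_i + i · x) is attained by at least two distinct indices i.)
Roots: {-7, -1, 5, 6}

Each tropical root is a break point of the lower envelope of the lines y = a_i + i · x (there are 5 lines, with slopes 0, 1, ..., 4). Only the lines that attain the minimum somewhere contribute to roots; other lines are dominated. Here the surviving (envelope) indices are i = 4, i = 3, i = 2, i = 1, i = 0.
Intersections between consecutive envelope lines give the roots: for adjacent envelope indices i < j the intersection is x = (a_i − a_j) / (j − i). Reading off the sorted break points: {-7, -1, 5, 6}.
Verification: at each break x_0, at least two indices attain the minimum of min_i(a_i + i · x_0).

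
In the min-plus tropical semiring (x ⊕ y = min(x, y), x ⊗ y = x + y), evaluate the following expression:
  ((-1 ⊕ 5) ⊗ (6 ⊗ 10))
((-1 ⊕ 5) ⊗ (6 ⊗ 10)) = 15

Expand innermost to outermost. Recall ⊕ takes the minimum of its arguments and ⊗ takes their sum. Working out the expression ((-1 ⊕ 5) ⊗ (6 ⊗ 10)) gives 15.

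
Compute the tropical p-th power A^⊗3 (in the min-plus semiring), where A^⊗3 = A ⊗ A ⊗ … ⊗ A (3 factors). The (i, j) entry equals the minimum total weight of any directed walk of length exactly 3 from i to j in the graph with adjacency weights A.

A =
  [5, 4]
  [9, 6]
A^⊗3 =
  [15, 14]
  [19, 18]

Each entry (A^⊗3)_ij equals the minimum over all length-3 walks i = v_0 → v_1 → … → v_3 = j of Σ_t A[v_t][v_{t+1}]. For example, for (i, j) = (0, 1) we minimise over 4 possible intermediate vertex sequences; the minimum is 14, attained along the walk 0 → 0 → 0 → 1.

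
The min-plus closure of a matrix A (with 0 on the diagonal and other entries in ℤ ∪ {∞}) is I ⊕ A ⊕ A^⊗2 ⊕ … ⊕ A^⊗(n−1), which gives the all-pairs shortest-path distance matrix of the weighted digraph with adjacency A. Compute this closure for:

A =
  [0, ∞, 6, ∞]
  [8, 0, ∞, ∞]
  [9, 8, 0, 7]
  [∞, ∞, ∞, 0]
Closure =
  [0, 14, 6, 13]
  [8, 0, 14, 21]
  [9, 8, 0, 7]
  [∞, ∞, ∞, 0]

This is the Floyd-Warshall all-pairs shortest-path computation. For each intermediate vertex k = 0, 1, …, 3, update dist[i][j] ← min(dist[i][j], dist[i][k] + dist[k][j]). The final matrix gives, for each (i, j), the minimum total weight of any directed path from i to j (possibly empty when i = j).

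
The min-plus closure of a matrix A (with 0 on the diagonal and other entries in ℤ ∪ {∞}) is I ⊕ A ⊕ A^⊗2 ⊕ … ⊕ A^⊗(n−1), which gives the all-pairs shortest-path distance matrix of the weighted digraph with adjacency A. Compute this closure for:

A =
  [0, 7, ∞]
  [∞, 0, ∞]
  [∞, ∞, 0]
Closure =
  [0, 7, ∞]
  [∞, 0, ∞]
  [∞, ∞, 0]

This is the Floyd-Warshall all-pairs shortest-path computation. For each intermediate vertex k = 0, 1, …, 2, update dist[i][j] ← min(dist[i][j], dist[i][k] + dist[k][j]). The final matrix gives, for each (i, j), the minimum total weight of any directed path from i to j (possibly empty when i = j).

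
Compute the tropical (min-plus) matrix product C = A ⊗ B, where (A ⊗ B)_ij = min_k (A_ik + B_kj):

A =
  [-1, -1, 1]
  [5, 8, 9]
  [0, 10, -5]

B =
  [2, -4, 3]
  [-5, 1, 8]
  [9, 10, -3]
A ⊗ B =
  [-6, -5, -2]
  [3, 1, 6]
  [2, -4, -8]

Apply the min-plus product entry-by-entry:
  C[0][0] = min over k of (A[0][0] + B[0][0] = -1 + 2 = 1, A[0][1] + B[1][0] = -1 + -5 = -6, A[0][2] + B[2][0] = 1 + 9 = 10) = -6 (attained at k = 1)
  C[0][1] = min over k of (A[0][0] + B[0][1] = -1 + -4 = -5, A[0][1] + B[1][1] = -1 + 1 = 0, A[0][2] + B[2][1] = 1 + 10 = 11) = -5 (attained at k = 0)
  C[0][2] = min over k of (A[0][0] + B[0][2] = -1 + 3 = 2, A[0][1] + B[1][2] = -1 + 8 = 7, A[0][2] + B[2][2] = 1 + -3 = -2) = -2 (attained at k = 2)
  C[1][0] = min over k of (A[1][0] + B[0][0] = 5 + 2 = 7, A[1][1] + B[1][0] = 8 + -5 = 3, A[1][2] + B[2][0] = 9 + 9 = 18) = 3 (attained at k = 1)
  C[1][1] = min over k of (A[1][0] + B[0][1] = 5 + -4 = 1, A[1][1] + B[1][1] = 8 + 1 = 9, A[1][2] + B[2][1] = 9 + 10 = 19) = 1 (attained at k = 0)
  C[1][2] = min over k of (A[1][0] + B[0][2] = 5 + 3 = 8, A[1][1] + B[1][2] = 8 + 8 = 16, A[1][2] + B[2][2] = 9 + -3 = 6) = 6 (attained at k = 2)
  C[2][0] = min over k of (A[2][0] + B[0][0] = 0 + 2 = 2, A[2][1] + B[1][0] = 10 + -5 = 5, A[2][2] + B[2][0] = -5 + 9 = 4) = 2 (attained at k = 0)
  C[2][1] = min over k of (A[2][0] + B[0][1] = 0 + -4 = -4, A[2][1] + B[1][1] = 10 + 1 = 11, A[2][2] + B[2][1] = -5 + 10 = 5) = -4 (attained at k = 0)
  C[2][2] = min over k of (A[2][0] + B[0][2] = 0 + 3 = 3, A[2][1] + B[1][2] = 10 + 8 = 18, A[2][2] + B[2][2] = -5 + -3 = -8) = -8 (attained at k = 2)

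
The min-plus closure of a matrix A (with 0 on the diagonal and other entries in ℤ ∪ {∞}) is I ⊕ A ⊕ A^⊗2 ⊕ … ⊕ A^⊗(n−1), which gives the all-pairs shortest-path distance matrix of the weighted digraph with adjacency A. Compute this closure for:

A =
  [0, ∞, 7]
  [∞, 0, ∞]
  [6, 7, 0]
Closure =
  [0, 14, 7]
  [∞, 0, ∞]
  [6, 7, 0]

This is the Floyd-Warshall all-pairs shortest-path computation. For each intermediate vertex k = 0, 1, …, 2, update dist[i][j] ← min(dist[i][j], dist[i][k] + dist[k][j]). The final matrix gives, for each (i, j), the minimum total weight of any directed path from i to j (possibly empty when i = j).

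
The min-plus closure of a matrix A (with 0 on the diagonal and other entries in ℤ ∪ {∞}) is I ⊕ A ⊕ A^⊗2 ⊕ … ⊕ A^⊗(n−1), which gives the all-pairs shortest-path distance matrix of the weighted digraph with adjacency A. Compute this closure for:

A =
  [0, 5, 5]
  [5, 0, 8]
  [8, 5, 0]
Closure =
  [0, 5, 5]
  [5, 0, 8]
  [8, 5, 0]

This is the Floyd-Warshall all-pairs shortest-path computation. For each intermediate vertex k = 0, 1, …, 2, update dist[i][j] ← min(dist[i][j], dist[i][k] + dist[k][j]). The final matrix gives, for each (i, j), the minimum total weight of any directed path from i to j (possibly empty when i = j).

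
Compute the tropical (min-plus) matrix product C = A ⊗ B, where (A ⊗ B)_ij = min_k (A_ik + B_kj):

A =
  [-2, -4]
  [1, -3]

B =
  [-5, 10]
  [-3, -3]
A ⊗ B =
  [-7, -7]
  [-6, -6]

Apply the min-plus product entry-by-entry:
  C[0][0] = min over k of (A[0][0] + B[0][0] = -2 + -5 = -7, A[0][1] + B[1][0] = -4 + -3 = -7) = -7 (attained at k = 0)
  C[0][1] = min over k of (A[0][0] + B[0][1] = -2 + 10 = 8, A[0][1] + B[1][1] = -4 + -3 = -7) = -7 (attained at k = 1)
  C[1][0] = min over k of (A[1][0] + B[0][0] = 1 + -5 = -4, A[1][1] + B[1][0] = -3 + -3 = -6) = -6 (attained at k = 1)
  C[1][1] = min over k of (A[1][0] + B[0][1] = 1 + 10 = 11, A[1][1] + B[1][1] = -3 + -3 = -6) = -6 (attained at k = 1)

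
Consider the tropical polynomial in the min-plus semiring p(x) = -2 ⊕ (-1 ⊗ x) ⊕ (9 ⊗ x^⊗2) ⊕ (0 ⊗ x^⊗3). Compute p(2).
p(2) = -2

A tropical monomial a ⊗ x^⊗i evaluates to a + i · x. Evaluating each term at x = 2:
  Term 0 contributes -2 + 0 · 2 = -2
  Term 1 contributes -1 + 1 · 2 = 1
  Term 2 contributes 9 + 2 · 2 = 13
  Term 3 contributes 0 + 3 · 2 = 6
p(2) = ⊕ of these = min[-2, 1, 13, 6] = -2.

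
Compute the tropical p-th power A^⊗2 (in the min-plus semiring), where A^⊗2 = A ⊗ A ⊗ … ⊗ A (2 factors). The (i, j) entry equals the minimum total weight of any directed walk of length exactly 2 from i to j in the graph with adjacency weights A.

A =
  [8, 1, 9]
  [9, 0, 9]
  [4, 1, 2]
A^⊗2 =
  [10, 1, 10]
  [9, 0, 9]
  [6, 1, 4]

Each entry (A^⊗2)_ij equals the minimum over all length-2 walks i = v_0 → v_1 → … → v_2 = j of Σ_t A[v_t][v_{t+1}]. For example, for (i, j) = (0, 2) we minimise over 3 possible intermediate vertex sequences; the minimum is 10, attained along the walk 0 → 1 → 2.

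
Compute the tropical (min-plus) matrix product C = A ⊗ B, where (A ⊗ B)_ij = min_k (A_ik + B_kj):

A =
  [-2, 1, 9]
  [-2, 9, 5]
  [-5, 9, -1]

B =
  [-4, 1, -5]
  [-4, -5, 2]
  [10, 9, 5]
A ⊗ B =
  [-6, -4, -7]
  [-6, -1, -7]
  [-9, -4, -10]

Apply the min-plus product entry-by-entry:
  C[0][0] = min over k of (A[0][0] + B[0][0] = -2 + -4 = -6, A[0][1] + B[1][0] = 1 + -4 = -3, A[0][2] + B[2][0] = 9 + 10 = 19) = -6 (attained at k = 0)
  C[0][1] = min over k of (A[0][0] + B[0][1] = -2 + 1 = -1, A[0][1] + B[1][1] = 1 + -5 = -4, A[0][2] + B[2][1] = 9 + 9 = 18) = -4 (attained at k = 1)
  C[0][2] = min over k of (A[0][0] + B[0][2] = -2 + -5 = -7, A[0][1] + B[1][2] = 1 + 2 = 3, A[0][2] + B[2][2] = 9 + 5 = 14) = -7 (attained at k = 0)
  C[1][0] = min over k of (A[1][0] + B[0][0] = -2 + -4 = -6, A[1][1] + B[1][0] = 9 + -4 = 5, A[1][2] + B[2][0] = 5 + 10 = 15) = -6 (attained at k = 0)
  C[1][1] = min over k of (A[1][0] + B[0][1] = -2 + 1 = -1, A[1][1] + B[1][1] = 9 + -5 = 4, A[1][2] + B[2][1] = 5 + 9 = 14) = -1 (attained at k = 0)
  C[1][2] = min over k of (A[1][0] + B[0][2] = -2 + -5 = -7, A[1][1] + B[1][2] = 9 + 2 = 11, A[1][2] + B[2][2] = 5 + 5 = 10) = -7 (attained at k = 0)
  C[2][0] = min over k of (A[2][0] + B[0][0] = -5 + -4 = -9, A[2][1] + B[1][0] = 9 + -4 = 5, A[2][2] + B[2][0] = -1 + 10 = 9) = -9 (attained at k = 0)
  C[2][1] = min over k of (A[2][0] + B[0][1] = -5 + 1 = -4, A[2][1] + B[1][1] = 9 + -5 = 4, A[2][2] + B[2][1] = -1 + 9 = 8) = -4 (attained at k = 0)
  C[2][2] = min over k of (A[2][0] + B[0][2] = -5 + -5 = -10, A[2][1] + B[1][2] = 9 + 2 = 11, A[2][2] + B[2][2] = -1 + 5 = 4) = -10 (attained at k = 0)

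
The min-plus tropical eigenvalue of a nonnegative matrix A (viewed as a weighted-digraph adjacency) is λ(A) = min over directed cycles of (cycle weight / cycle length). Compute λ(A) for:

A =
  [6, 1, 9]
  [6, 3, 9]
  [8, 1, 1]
λ(A) = 1

Enumerate directed cycles and compute their means (weight / length). Sample:
  cycle 0 → 0: weight = 6, length = 1, mean = 6/1 ≈ 6.000
  cycle 1 → 1: weight = 3, length = 1, mean = 3/1 ≈ 3.000
  cycle 2 → 2: weight = 1, length = 1, mean = 1/1 ≈ 1.000
  cycle 0 → 1 → 0: weight = 7, length = 2, mean = 7/2 ≈ 3.500
  cycle 0 → 2 → 0: weight = 17, length = 2, mean = 17/2 ≈ 8.500
  cycle 1 → 0 → 1: weight = 7, length = 2, mean = 7/2 ≈ 3.500
Minimum mean = 1.000, attained e.g. along the cycle 2 → 2 with weight 1 and length 1. So λ(A) = 1/1 = 1.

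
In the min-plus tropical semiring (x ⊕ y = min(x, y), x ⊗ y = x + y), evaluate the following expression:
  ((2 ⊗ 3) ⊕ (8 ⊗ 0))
((2 ⊗ 3) ⊕ (8 ⊗ 0)) = 5

Expand innermost to outermost. Recall ⊕ takes the minimum of its arguments and ⊗ takes their sum. Working out the expression ((2 ⊗ 3) ⊕ (8 ⊗ 0)) gives 5.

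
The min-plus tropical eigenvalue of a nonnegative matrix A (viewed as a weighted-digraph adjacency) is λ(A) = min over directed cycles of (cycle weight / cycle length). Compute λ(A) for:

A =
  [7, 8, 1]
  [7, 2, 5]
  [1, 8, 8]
λ(A) = 1

Enumerate directed cycles and compute their means (weight / length). Sample:
  cycle 0 → 0: weight = 7, length = 1, mean = 7/1 ≈ 7.000
  cycle 1 → 1: weight = 2, length = 1, mean = 2/1 ≈ 2.000
  cycle 2 → 2: weight = 8, length = 1, mean = 8/1 ≈ 8.000
  cycle 0 → 1 → 0: weight = 15, length = 2, mean = 15/2 ≈ 7.500
  cycle 0 → 2 → 0: weight = 2, length = 2, mean = 2/2 ≈ 1.000
  cycle 1 → 0 → 1: weight = 15, length = 2, mean = 15/2 ≈ 7.500
Minimum mean = 1.000, attained e.g. along the cycle 0 → 2 → 0 with weight 2 and length 2. So λ(A) = 2/2 = 1.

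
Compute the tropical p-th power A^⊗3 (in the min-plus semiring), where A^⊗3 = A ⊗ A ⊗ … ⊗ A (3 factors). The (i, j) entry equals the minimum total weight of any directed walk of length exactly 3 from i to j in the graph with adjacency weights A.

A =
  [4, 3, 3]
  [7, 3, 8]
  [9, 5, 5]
A^⊗3 =
  [12, 9, 11]
  [13, 9, 13]
  [15, 11, 15]

Each entry (A^⊗3)_ij equals the minimum over all length-3 walks i = v_0 → v_1 → … → v_3 = j of Σ_t A[v_t][v_{t+1}]. For example, for (i, j) = (0, 2) we minimise over 9 possible intermediate vertex sequences; the minimum is 11, attained along the walk 0 → 0 → 0 → 2.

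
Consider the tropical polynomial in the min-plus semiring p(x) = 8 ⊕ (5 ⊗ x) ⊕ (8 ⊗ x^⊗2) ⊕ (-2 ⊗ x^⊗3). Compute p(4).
p(4) = 8

A tropical monomial a ⊗ x^⊗i evaluates to a + i · x. Evaluating each term at x = 4:
  Term 0 contributes 8 + 0 · 4 = 8
  Term 1 contributes 5 + 1 · 4 = 9
  Term 2 contributes 8 + 2 · 4 = 16
  Term 3 contributes -2 + 3 · 4 = 10
p(4) = ⊕ of these = min[8, 9, 16, 10] = 8.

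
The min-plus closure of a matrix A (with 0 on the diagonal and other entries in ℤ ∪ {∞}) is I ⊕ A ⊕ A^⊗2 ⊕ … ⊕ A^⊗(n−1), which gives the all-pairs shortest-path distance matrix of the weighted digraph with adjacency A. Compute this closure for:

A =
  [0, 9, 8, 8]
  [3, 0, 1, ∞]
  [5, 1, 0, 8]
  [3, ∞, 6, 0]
Closure =
  [0, 9, 8, 8]
  [3, 0, 1, 9]
  [4, 1, 0, 8]
  [3, 7, 6, 0]

This is the Floyd-Warshall all-pairs shortest-path computation. For each intermediate vertex k = 0, 1, …, 3, update dist[i][j] ← min(dist[i][j], dist[i][k] + dist[k][j]). The final matrix gives, for each (i, j), the minimum total weight of any directed path from i to j (possibly empty when i = j).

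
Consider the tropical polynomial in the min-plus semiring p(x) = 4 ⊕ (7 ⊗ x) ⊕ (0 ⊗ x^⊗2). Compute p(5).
p(5) = 4

A tropical monomial a ⊗ x^⊗i evaluates to a + i · x. Evaluating each term at x = 5:
  Term 0 contributes 4 + 0 · 5 = 4
  Term 1 contributes 7 + 1 · 5 = 12
  Term 2 contributes 0 + 2 · 5 = 10
p(5) = ⊕ of these = min[4, 12, 10] = 4.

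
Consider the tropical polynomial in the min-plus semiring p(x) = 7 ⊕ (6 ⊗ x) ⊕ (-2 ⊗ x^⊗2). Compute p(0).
p(0) = -2

A tropical monomial a ⊗ x^⊗i evaluates to a + i · x. Evaluating each term at x = 0:
  Term 0 contributes 7 + 0 · 0 = 7
  Term 1 contributes 6 + 1 · 0 = 6
  Term 2 contributes -2 + 2 · 0 = -2
p(0) = ⊕ of these = min[7, 6, -2] = -2.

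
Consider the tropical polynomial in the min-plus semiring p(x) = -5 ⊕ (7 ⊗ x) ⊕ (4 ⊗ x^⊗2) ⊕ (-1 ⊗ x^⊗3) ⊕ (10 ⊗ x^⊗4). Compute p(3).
p(3) = -5

A tropical monomial a ⊗ x^⊗i evaluates to a + i · x. Evaluating each term at x = 3:
  Term 0 contributes -5 + 0 · 3 = -5
  Term 1 contributes 7 + 1 · 3 = 10
  Term 2 contributes 4 + 2 · 3 = 10
  Term 3 contributes -1 + 3 · 3 = 8
  Term 4 contributes 10 + 4 · 3 = 22
p(3) = ⊕ of these = min[-5, 10, 10, 8, 22] = -5.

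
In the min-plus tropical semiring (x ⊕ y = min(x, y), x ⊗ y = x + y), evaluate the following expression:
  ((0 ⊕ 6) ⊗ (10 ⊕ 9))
((0 ⊕ 6) ⊗ (10 ⊕ 9)) = 9

Expand innermost to outermost. Recall ⊕ takes the minimum of its arguments and ⊗ takes their sum. Working out the expression ((0 ⊕ 6) ⊗ (10 ⊕ 9)) gives 9.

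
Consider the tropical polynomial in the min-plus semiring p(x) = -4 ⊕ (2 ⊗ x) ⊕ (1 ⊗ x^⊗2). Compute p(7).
p(7) = -4

A tropical monomial a ⊗ x^⊗i evaluates to a + i · x. Evaluating each term at x = 7:
  Term 0 contributes -4 + 0 · 7 = -4
  Term 1 contributes 2 + 1 · 7 = 9
  Term 2 contributes 1 + 2 · 7 = 15
p(7) = ⊕ of these = min[-4, 9, 15] = -4.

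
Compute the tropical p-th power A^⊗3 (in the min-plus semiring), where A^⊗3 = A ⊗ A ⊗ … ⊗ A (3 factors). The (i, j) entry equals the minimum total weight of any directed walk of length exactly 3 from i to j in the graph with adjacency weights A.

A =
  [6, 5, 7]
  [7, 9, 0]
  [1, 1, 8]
A^⊗3 =
  [6, 6, 8]
  [7, 6, 1]
  [2, 2, 6]

Each entry (A^⊗3)_ij equals the minimum over all length-3 walks i = v_0 → v_1 → … → v_3 = j of Σ_t A[v_t][v_{t+1}]. For example, for (i, j) = (0, 2) we minimise over 9 possible intermediate vertex sequences; the minimum is 8, attained along the walk 0 → 2 → 1 → 2.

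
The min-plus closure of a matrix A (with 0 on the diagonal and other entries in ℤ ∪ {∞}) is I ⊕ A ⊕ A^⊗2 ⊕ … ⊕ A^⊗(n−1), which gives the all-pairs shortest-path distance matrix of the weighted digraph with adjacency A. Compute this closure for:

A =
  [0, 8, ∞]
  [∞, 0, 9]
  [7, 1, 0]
Closure =
  [0, 8, 17]
  [16, 0, 9]
  [7, 1, 0]

This is the Floyd-Warshall all-pairs shortest-path computation. For each intermediate vertex k = 0, 1, …, 2, update dist[i][j] ← min(dist[i][j], dist[i][k] + dist[k][j]). The final matrix gives, for each (i, j), the minimum total weight of any directed path from i to j (possibly empty when i = j).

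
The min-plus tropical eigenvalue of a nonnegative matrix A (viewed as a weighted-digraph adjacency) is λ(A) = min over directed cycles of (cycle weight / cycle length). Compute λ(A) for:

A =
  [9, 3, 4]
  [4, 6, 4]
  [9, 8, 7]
λ(A) = 7/2

Enumerate directed cycles and compute their means (weight / length). Sample:
  cycle 0 → 0: weight = 9, length = 1, mean = 9/1 ≈ 9.000
  cycle 1 → 1: weight = 6, length = 1, mean = 6/1 ≈ 6.000
  cycle 2 → 2: weight = 7, length = 1, mean = 7/1 ≈ 7.000
  cycle 0 → 1 → 0: weight = 7, length = 2, mean = 7/2 ≈ 3.500
  cycle 0 → 2 → 0: weight = 13, length = 2, mean = 13/2 ≈ 6.500
  cycle 1 → 0 → 1: weight = 7, length = 2, mean = 7/2 ≈ 3.500
Minimum mean = 3.500, attained e.g. along the cycle 0 → 1 → 0 with weight 7 and length 2. So λ(A) = 7/2 = 7/2.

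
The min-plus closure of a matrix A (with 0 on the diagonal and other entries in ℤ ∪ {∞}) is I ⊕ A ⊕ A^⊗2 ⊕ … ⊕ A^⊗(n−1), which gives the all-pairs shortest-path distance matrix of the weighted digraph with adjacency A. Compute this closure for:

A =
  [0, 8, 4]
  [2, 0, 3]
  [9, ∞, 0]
Closure =
  [0, 8, 4]
  [2, 0, 3]
  [9, 17, 0]

This is the Floyd-Warshall all-pairs shortest-path computation. For each intermediate vertex k = 0, 1, …, 2, update dist[i][j] ← min(dist[i][j], dist[i][k] + dist[k][j]). The final matrix gives, for each (i, j), the minimum total weight of any directed path from i to j (possibly empty when i = j).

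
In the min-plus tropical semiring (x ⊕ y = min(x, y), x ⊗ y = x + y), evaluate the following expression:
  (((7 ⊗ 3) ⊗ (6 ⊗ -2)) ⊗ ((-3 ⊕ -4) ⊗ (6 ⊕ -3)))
(((7 ⊗ 3) ⊗ (6 ⊗ -2)) ⊗ ((-3 ⊕ -4) ⊗ (6 ⊕ -3))) = 7

Expand innermost to outermost. Recall ⊕ takes the minimum of its arguments and ⊗ takes their sum. Working out the expression (((7 ⊗ 3) ⊗ (6 ⊗ -2)) ⊗ ((-3 ⊕ -4) ⊗ (6 ⊕ -3))) gives 7.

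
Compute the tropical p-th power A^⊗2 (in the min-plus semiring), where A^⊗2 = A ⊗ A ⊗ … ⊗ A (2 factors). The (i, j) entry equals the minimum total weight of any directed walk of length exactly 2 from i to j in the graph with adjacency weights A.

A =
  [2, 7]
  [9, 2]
A^⊗2 =
  [4, 9]
  [11, 4]

Each entry (A^⊗2)_ij equals the minimum over all length-2 walks i = v_0 → v_1 → … → v_2 = j of Σ_t A[v_t][v_{t+1}]. For example, for (i, j) = (0, 1) we minimise over 2 possible intermediate vertex sequences; the minimum is 9, attained along the walk 0 → 0 → 1.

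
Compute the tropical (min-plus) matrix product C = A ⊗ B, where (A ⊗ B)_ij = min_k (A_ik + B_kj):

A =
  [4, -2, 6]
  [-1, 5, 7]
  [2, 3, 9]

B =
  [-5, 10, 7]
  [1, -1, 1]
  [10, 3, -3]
A ⊗ B =
  [-1, -3, -1]
  [-6, 4, 4]
  [-3, 2, 4]

Apply the min-plus product entry-by-entry:
  C[0][0] = min over k of (A[0][0] + B[0][0] = 4 + -5 = -1, A[0][1] + B[1][0] = -2 + 1 = -1, A[0][2] + B[2][0] = 6 + 10 = 16) = -1 (attained at k = 0)
  C[0][1] = min over k of (A[0][0] + B[0][1] = 4 + 10 = 14, A[0][1] + B[1][1] = -2 + -1 = -3, A[0][2] + B[2][1] = 6 + 3 = 9) = -3 (attained at k = 1)
  C[0][2] = min over k of (A[0][0] + B[0][2] = 4 + 7 = 11, A[0][1] + B[1][2] = -2 + 1 = -1, A[0][2] + B[2][2] = 6 + -3 = 3) = -1 (attained at k = 1)
  C[1][0] = min over k of (A[1][0] + B[0][0] = -1 + -5 = -6, A[1][1] + B[1][0] = 5 + 1 = 6, A[1][2] + B[2][0] = 7 + 10 = 17) = -6 (attained at k = 0)
  C[1][1] = min over k of (A[1][0] + B[0][1] = -1 + 10 = 9, A[1][1] + B[1][1] = 5 + -1 = 4, A[1][2] + B[2][1] = 7 + 3 = 10) = 4 (attained at k = 1)
  C[1][2] = min over k of (A[1][0] + B[0][2] = -1 + 7 = 6, A[1][1] + B[1][2] = 5 + 1 = 6, A[1][2] + B[2][2] = 7 + -3 = 4) = 4 (attained at k = 2)
  C[2][0] = min over k of (A[2][0] + B[0][0] = 2 + -5 = -3, A[2][1] + B[1][0] = 3 + 1 = 4, A[2][2] + B[2][0] = 9 + 10 = 19) = -3 (attained at k = 0)
  C[2][1] = min over k of (A[2][0] + B[0][1] = 2 + 10 = 12, A[2][1] + B[1][1] = 3 + -1 = 2, A[2][2] + B[2][1] = 9 + 3 = 12) = 2 (attained at k = 1)
  C[2][2] = min over k of (A[2][0] + B[0][2] = 2 + 7 = 9, A[2][1] + B[1][2] = 3 + 1 = 4, A[2][2] + B[2][2] = 9 + -3 = 6) = 4 (attained at k = 1)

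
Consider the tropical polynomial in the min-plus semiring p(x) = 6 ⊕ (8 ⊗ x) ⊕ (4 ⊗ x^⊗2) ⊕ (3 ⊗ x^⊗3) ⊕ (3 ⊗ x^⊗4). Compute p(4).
p(4) = 6

A tropical monomial a ⊗ x^⊗i evaluates to a + i · x. Evaluating each term at x = 4:
  Term 0 contributes 6 + 0 · 4 = 6
  Term 1 contributes 8 + 1 · 4 = 12
  Term 2 contributes 4 + 2 · 4 = 12
  Term 3 contributes 3 + 3 · 4 = 15
  Term 4 contributes 3 + 4 · 4 = 19
p(4) = ⊕ of these = min[6, 12, 12, 15, 19] = 6.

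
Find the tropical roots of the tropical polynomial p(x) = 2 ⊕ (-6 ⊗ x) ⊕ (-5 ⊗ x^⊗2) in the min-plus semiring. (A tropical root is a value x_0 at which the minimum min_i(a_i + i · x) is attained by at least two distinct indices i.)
Roots: {-1, 8}

Each tropical root is a break point of the lower envelope of the lines y = a_i + i · x (there are 3 lines, with slopes 0, 1, ..., 2). Only the lines that attain the minimum somewhere contribute to roots; other lines are dominated. Here the surviving (envelope) indices are i = 2, i = 1, i = 0.
Intersections between consecutive envelope lines give the roots: for adjacent envelope indices i < j the intersection is x = (a_i − a_j) / (j − i). Reading off the sorted break points: {-1, 8}.
Verification: at each break x_0, at least two indices attain the minimum of min_i(a_i + i · x_0).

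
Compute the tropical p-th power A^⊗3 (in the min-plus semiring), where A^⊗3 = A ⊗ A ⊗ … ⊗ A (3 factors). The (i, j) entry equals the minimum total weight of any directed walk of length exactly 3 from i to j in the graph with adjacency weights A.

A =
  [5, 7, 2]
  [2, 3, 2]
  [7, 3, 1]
A^⊗3 =
  [7, 6, 4]
  [7, 6, 4]
  [6, 5, 3]

Each entry (A^⊗3)_ij equals the minimum over all length-3 walks i = v_0 → v_1 → … → v_3 = j of Σ_t A[v_t][v_{t+1}]. For example, for (i, j) = (0, 2) we minimise over 9 possible intermediate vertex sequences; the minimum is 4, attained along the walk 0 → 2 → 2 → 2.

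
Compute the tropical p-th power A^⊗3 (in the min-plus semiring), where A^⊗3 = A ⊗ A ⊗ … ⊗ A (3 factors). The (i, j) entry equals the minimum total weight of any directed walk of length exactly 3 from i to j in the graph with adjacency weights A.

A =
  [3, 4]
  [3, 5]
A^⊗3 =
  [9, 10]
  [9, 10]

Each entry (A^⊗3)_ij equals the minimum over all length-3 walks i = v_0 → v_1 → … → v_3 = j of Σ_t A[v_t][v_{t+1}]. For example, for (i, j) = (0, 1) we minimise over 4 possible intermediate vertex sequences; the minimum is 10, attained along the walk 0 → 0 → 0 → 1.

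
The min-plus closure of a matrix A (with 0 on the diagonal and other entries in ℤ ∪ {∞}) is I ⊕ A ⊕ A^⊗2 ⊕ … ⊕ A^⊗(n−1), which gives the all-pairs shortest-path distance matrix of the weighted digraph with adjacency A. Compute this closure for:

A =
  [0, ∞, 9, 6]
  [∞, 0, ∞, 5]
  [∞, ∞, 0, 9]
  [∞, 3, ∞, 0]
Closure =
  [0, 9, 9, 6]
  [∞, 0, ∞, 5]
  [∞, 12, 0, 9]
  [∞, 3, ∞, 0]

This is the Floyd-Warshall all-pairs shortest-path computation. For each intermediate vertex k = 0, 1, …, 3, update dist[i][j] ← min(dist[i][j], dist[i][k] + dist[k][j]). The final matrix gives, for each (i, j), the minimum total weight of any directed path from i to j (possibly empty when i = j).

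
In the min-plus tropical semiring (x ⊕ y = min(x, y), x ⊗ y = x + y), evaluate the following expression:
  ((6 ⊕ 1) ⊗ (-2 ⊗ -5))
((6 ⊕ 1) ⊗ (-2 ⊗ -5)) = -6

Expand innermost to outermost. Recall ⊕ takes the minimum of its arguments and ⊗ takes their sum. Working out the expression ((6 ⊕ 1) ⊗ (-2 ⊗ -5)) gives -6.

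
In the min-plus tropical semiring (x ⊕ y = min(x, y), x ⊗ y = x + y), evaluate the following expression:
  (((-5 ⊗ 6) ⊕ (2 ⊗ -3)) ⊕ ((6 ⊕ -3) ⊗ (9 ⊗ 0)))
(((-5 ⊗ 6) ⊕ (2 ⊗ -3)) ⊕ ((6 ⊕ -3) ⊗ (9 ⊗ 0))) = -1

Expand innermost to outermost. Recall ⊕ takes the minimum of its arguments and ⊗ takes their sum. Working out the expression (((-5 ⊗ 6) ⊕ (2 ⊗ -3)) ⊕ ((6 ⊕ -3) ⊗ (9 ⊗ 0))) gives -1.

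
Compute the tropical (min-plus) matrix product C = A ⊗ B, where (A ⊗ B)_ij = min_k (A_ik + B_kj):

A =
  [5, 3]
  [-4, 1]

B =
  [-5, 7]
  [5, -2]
A ⊗ B =
  [0, 1]
  [-9, -1]

Apply the min-plus product entry-by-entry:
  C[0][0] = min over k of (A[0][0] + B[0][0] = 5 + -5 = 0, A[0][1] + B[1][0] = 3 + 5 = 8) = 0 (attained at k = 0)
  C[0][1] = min over k of (A[0][0] + B[0][1] = 5 + 7 = 12, A[0][1] + B[1][1] = 3 + -2 = 1) = 1 (attained at k = 1)
  C[1][0] = min over k of (A[1][0] + B[0][0] = -4 + -5 = -9, A[1][1] + B[1][0] = 1 + 5 = 6) = -9 (attained at k = 0)
  C[1][1] = min over k of (A[1][0] + B[0][1] = -4 + 7 = 3, A[1][1] + B[1][1] = 1 + -2 = -1) = -1 (attained at k = 1)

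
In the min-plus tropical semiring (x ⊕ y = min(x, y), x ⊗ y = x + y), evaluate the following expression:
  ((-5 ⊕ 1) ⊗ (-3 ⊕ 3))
((-5 ⊕ 1) ⊗ (-3 ⊕ 3)) = -8

Expand innermost to outermost. Recall ⊕ takes the minimum of its arguments and ⊗ takes their sum. Working out the expression ((-5 ⊕ 1) ⊗ (-3 ⊕ 3)) gives -8.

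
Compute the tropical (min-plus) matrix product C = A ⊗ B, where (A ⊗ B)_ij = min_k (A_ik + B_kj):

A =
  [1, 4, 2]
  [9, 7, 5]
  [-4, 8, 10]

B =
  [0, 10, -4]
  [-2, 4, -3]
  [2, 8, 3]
A ⊗ B =
  [1, 8, -3]
  [5, 11, 4]
  [-4, 6, -8]

Apply the min-plus product entry-by-entry:
  C[0][0] = min over k of (A[0][0] + B[0][0] = 1 + 0 = 1, A[0][1] + B[1][0] = 4 + -2 = 2, A[0][2] + B[2][0] = 2 + 2 = 4) = 1 (attained at k = 0)
  C[0][1] = min over k of (A[0][0] + B[0][1] = 1 + 10 = 11, A[0][1] + B[1][1] = 4 + 4 = 8, A[0][2] + B[2][1] = 2 + 8 = 10) = 8 (attained at k = 1)
  C[0][2] = min over k of (A[0][0] + B[0][2] = 1 + -4 = -3, A[0][1] + B[1][2] = 4 + -3 = 1, A[0][2] + B[2][2] = 2 + 3 = 5) = -3 (attained at k = 0)
  C[1][0] = min over k of (A[1][0] + B[0][0] = 9 + 0 = 9, A[1][1] + B[1][0] = 7 + -2 = 5, A[1][2] + B[2][0] = 5 + 2 = 7) = 5 (attained at k = 1)
  C[1][1] = min over k of (A[1][0] + B[0][1] = 9 + 10 = 19, A[1][1] + B[1][1] = 7 + 4 = 11, A[1][2] + B[2][1] = 5 + 8 = 13) = 11 (attained at k = 1)
  C[1][2] = min over k of (A[1][0] + B[0][2] = 9 + -4 = 5, A[1][1] + B[1][2] = 7 + -3 = 4, A[1][2] + B[2][2] = 5 + 3 = 8) = 4 (attained at k = 1)
  C[2][0] = min over k of (A[2][0] + B[0][0] = -4 + 0 = -4, A[2][1] + B[1][0] = 8 + -2 = 6, A[2][2] + B[2][0] = 10 + 2 = 12) = -4 (attained at k = 0)
  C[2][1] = min over k of (A[2][0] + B[0][1] = -4 + 10 = 6, A[2][1] + B[1][1] = 8 + 4 = 12, A[2][2] + B[2][1] = 10 + 8 = 18) = 6 (attained at k = 0)
  C[2][2] = min over k of (A[2][0] + B[0][2] = -4 + -4 = -8, A[2][1] + B[1][2] = 8 + -3 = 5, A[2][2] + B[2][2] = 10 + 3 = 13) = -8 (attained at k = 0)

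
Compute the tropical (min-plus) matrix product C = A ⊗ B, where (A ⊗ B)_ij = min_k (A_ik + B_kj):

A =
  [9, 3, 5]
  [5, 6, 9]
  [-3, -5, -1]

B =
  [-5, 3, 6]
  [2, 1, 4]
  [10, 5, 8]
A ⊗ B =
  [4, 4, 7]
  [0, 7, 10]
  [-8, -4, -1]

Apply the min-plus product entry-by-entry:
  C[0][0] = min over k of (A[0][0] + B[0][0] = 9 + -5 = 4, A[0][1] + B[1][0] = 3 + 2 = 5, A[0][2] + B[2][0] = 5 + 10 = 15) = 4 (attained at k = 0)
  C[0][1] = min over k of (A[0][0] + B[0][1] = 9 + 3 = 12, A[0][1] + B[1][1] = 3 + 1 = 4, A[0][2] + B[2][1] = 5 + 5 = 10) = 4 (attained at k = 1)
  C[0][2] = min over k of (A[0][0] + B[0][2] = 9 + 6 = 15, A[0][1] + B[1][2] = 3 + 4 = 7, A[0][2] + B[2][2] = 5 + 8 = 13) = 7 (attained at k = 1)
  C[1][0] = min over k of (A[1][0] + B[0][0] = 5 + -5 = 0, A[1][1] + B[1][0] = 6 + 2 = 8, A[1][2] + B[2][0] = 9 + 10 = 19) = 0 (attained at k = 0)
  C[1][1] = min over k of (A[1][0] + B[0][1] = 5 + 3 = 8, A[1][1] + B[1][1] = 6 + 1 = 7, A[1][2] + B[2][1] = 9 + 5 = 14) = 7 (attained at k = 1)
  C[1][2] = min over k of (A[1][0] + B[0][2] = 5 + 6 = 11, A[1][1] + B[1][2] = 6 + 4 = 10, A[1][2] + B[2][2] = 9 + 8 = 17) = 10 (attained at k = 1)
  C[2][0] = min over k of (A[2][0] + B[0][0] = -3 + -5 = -8, A[2][1] + B[1][0] = -5 + 2 = -3, A[2][2] + B[2][0] = -1 + 10 = 9) = -8 (attained at k = 0)
  C[2][1] = min over k of (A[2][0] + B[0][1] = -3 + 3 = 0, A[2][1] + B[1][1] = -5 + 1 = -4, A[2][2] + B[2][1] = -1 + 5 = 4) = -4 (attained at k = 1)
  C[2][2] = min over k of (A[2][0] + B[0][2] = -3 + 6 = 3, A[2][1] + B[1][2] = -5 + 4 = -1, A[2][2] + B[2][2] = -1 + 8 = 7) = -1 (attained at k = 1)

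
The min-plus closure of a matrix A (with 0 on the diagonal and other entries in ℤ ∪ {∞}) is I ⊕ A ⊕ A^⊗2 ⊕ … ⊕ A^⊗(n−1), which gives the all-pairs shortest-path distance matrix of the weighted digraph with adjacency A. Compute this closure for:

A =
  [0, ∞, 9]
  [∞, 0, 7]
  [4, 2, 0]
Closure =
  [0, 11, 9]
  [11, 0, 7]
  [4, 2, 0]

This is the Floyd-Warshall all-pairs shortest-path computation. For each intermediate vertex k = 0, 1, …, 2, update dist[i][j] ← min(dist[i][j], dist[i][k] + dist[k][j]). The final matrix gives, for each (i, j), the minimum total weight of any directed path from i to j (possibly empty when i = j).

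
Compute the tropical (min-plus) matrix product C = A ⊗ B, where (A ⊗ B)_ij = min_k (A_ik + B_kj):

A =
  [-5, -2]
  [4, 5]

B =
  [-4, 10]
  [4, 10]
A ⊗ B =
  [-9, 5]
  [0, 14]

Apply the min-plus product entry-by-entry:
  C[0][0] = min over k of (A[0][0] + B[0][0] = -5 + -4 = -9, A[0][1] + B[1][0] = -2 + 4 = 2) = -9 (attained at k = 0)
  C[0][1] = min over k of (A[0][0] + B[0][1] = -5 + 10 = 5, A[0][1] + B[1][1] = -2 + 10 = 8) = 5 (attained at k = 0)
  C[1][0] = min over k of (A[1][0] + B[0][0] = 4 + -4 = 0, A[1][1] + B[1][0] = 5 + 4 = 9) = 0 (attained at k = 0)
  C[1][1] = min over k of (A[1][0] + B[0][1] = 4 + 10 = 14, A[1][1] + B[1][1] = 5 + 10 = 15) = 14 (attained at k = 0)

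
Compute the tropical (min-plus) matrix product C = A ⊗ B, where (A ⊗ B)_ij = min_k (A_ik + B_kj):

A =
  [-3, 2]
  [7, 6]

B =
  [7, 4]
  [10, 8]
A ⊗ B =
  [4, 1]
  [14, 11]

Apply the min-plus product entry-by-entry:
  C[0][0] = min over k of (A[0][0] + B[0][0] = -3 + 7 = 4, A[0][1] + B[1][0] = 2 + 10 = 12) = 4 (attained at k = 0)
  C[0][1] = min over k of (A[0][0] + B[0][1] = -3 + 4 = 1, A[0][1] + B[1][1] = 2 + 8 = 10) = 1 (attained at k = 0)
  C[1][0] = min over k of (A[1][0] + B[0][0] = 7 + 7 = 14, A[1][1] + B[1][0] = 6 + 10 = 16) = 14 (attained at k = 0)
  C[1][1] = min over k of (A[1][0] + B[0][1] = 7 + 4 = 11, A[1][1] + B[1][1] = 6 + 8 = 14) = 11 (attained at k = 0)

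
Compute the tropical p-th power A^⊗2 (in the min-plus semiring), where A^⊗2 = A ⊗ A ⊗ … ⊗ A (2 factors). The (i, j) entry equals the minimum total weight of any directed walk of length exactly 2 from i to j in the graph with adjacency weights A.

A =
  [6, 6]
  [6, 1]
A^⊗2 =
  [12, 7]
  [7, 2]

Each entry (A^⊗2)_ij equals the minimum over all length-2 walks i = v_0 → v_1 → … → v_2 = j of Σ_t A[v_t][v_{t+1}]. For example, for (i, j) = (0, 1) we minimise over 2 possible intermediate vertex sequences; the minimum is 7, attained along the walk 0 → 1 → 1.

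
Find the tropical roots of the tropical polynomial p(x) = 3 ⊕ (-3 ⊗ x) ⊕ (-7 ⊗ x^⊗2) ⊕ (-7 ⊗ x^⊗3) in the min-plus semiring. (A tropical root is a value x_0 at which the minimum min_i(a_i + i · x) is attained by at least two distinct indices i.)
Roots: {0, 4, 6}

Each tropical root is a break point of the lower envelope of the lines y = a_i + i · x (there are 4 lines, with slopes 0, 1, ..., 3). Only the lines that attain the minimum somewhere contribute to roots; other lines are dominated. Here the surviving (envelope) indices are i = 3, i = 2, i = 1, i = 0.
Intersections between consecutive envelope lines give the roots: for adjacent envelope indices i < j the intersection is x = (a_i − a_j) / (j − i). Reading off the sorted break points: {0, 4, 6}.
Verification: at each break x_0, at least two indices attain the minimum of min_i(a_i + i · x_0).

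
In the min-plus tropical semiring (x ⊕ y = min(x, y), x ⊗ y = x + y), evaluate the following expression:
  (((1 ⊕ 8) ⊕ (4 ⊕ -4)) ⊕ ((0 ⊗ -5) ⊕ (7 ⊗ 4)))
(((1 ⊕ 8) ⊕ (4 ⊕ -4)) ⊕ ((0 ⊗ -5) ⊕ (7 ⊗ 4))) = -5

Expand innermost to outermost. Recall ⊕ takes the minimum of its arguments and ⊗ takes their sum. Working out the expression (((1 ⊕ 8) ⊕ (4 ⊕ -4)) ⊕ ((0 ⊗ -5) ⊕ (7 ⊗ 4))) gives -5.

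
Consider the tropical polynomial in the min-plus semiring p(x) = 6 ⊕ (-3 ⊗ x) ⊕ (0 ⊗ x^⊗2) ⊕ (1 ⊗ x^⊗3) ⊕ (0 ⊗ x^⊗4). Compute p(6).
p(6) = 3

A tropical monomial a ⊗ x^⊗i evaluates to a + i · x. Evaluating each term at x = 6:
  Term 0 contributes 6 + 0 · 6 = 6
  Term 1 contributes -3 + 1 · 6 = 3
  Term 2 contributes 0 + 2 · 6 = 12
  Term 3 contributes 1 + 3 · 6 = 19
  Term 4 contributes 0 + 4 · 6 = 24
p(6) = ⊕ of these = min[6, 3, 12, 19, 24] = 3.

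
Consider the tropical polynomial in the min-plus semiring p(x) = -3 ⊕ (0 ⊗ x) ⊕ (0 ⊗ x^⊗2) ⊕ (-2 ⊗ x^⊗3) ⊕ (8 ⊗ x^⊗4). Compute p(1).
p(1) = -3

A tropical monomial a ⊗ x^⊗i evaluates to a + i · x. Evaluating each term at x = 1:
  Term 0 contributes -3 + 0 · 1 = -3
  Term 1 contributes 0 + 1 · 1 = 1
  Term 2 contributes 0 + 2 · 1 = 2
  Term 3 contributes -2 + 3 · 1 = 1
  Term 4 contributes 8 + 4 · 1 = 12
p(1) = ⊕ of these = min[-3, 1, 2, 1, 12] = -3.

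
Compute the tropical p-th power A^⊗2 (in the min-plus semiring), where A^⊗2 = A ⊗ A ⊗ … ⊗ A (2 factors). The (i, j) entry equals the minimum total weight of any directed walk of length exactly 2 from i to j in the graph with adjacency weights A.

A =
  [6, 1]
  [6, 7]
A^⊗2 =
  [7, 7]
  [12, 7]

Each entry (A^⊗2)_ij equals the minimum over all length-2 walks i = v_0 → v_1 → … → v_2 = j of Σ_t A[v_t][v_{t+1}]. For example, for (i, j) = (0, 1) we minimise over 2 possible intermediate vertex sequences; the minimum is 7, attained along the walk 0 → 0 → 1.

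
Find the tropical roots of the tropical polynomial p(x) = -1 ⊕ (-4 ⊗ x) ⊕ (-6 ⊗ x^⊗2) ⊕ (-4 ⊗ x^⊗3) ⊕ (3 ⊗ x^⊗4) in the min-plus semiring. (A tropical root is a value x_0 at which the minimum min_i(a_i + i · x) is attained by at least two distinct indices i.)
Roots: {-7, -2, 2, 3}

Each tropical root is a break point of the lower envelope of the lines y = a_i + i · x (there are 5 lines, with slopes 0, 1, ..., 4). Only the lines that attain the minimum somewhere contribute to roots; other lines are dominated. Here the surviving (envelope) indices are i = 4, i = 3, i = 2, i = 1, i = 0.
Intersections between consecutive envelope lines give the roots: for adjacent envelope indices i < j the intersection is x = (a_i − a_j) / (j − i). Reading off the sorted break points: {-7, -2, 2, 3}.
Verification: at each break x_0, at least two indices attain the minimum of min_i(a_i + i · x_0).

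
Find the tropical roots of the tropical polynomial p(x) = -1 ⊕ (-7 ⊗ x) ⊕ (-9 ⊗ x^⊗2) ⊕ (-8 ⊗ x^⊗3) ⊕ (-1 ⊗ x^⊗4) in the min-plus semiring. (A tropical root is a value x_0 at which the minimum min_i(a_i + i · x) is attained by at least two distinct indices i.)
Roots: {-7, -1, 2, 6}

Each tropical root is a break point of the lower envelope of the lines y = a_i + i · x (there are 5 lines, with slopes 0, 1, ..., 4). Only the lines that attain the minimum somewhere contribute to roots; other lines are dominated. Here the surviving (envelope) indices are i = 4, i = 3, i = 2, i = 1, i = 0.
Intersections between consecutive envelope lines give the roots: for adjacent envelope indices i < j the intersection is x = (a_i − a_j) / (j − i). Reading off the sorted break points: {-7, -1, 2, 6}.
Verification: at each break x_0, at least two indices attain the minimum of min_i(a_i + i · x_0).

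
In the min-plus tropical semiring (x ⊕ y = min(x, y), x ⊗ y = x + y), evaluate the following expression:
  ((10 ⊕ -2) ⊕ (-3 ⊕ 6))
((10 ⊕ -2) ⊕ (-3 ⊕ 6)) = -3

Expand innermost to outermost. Recall ⊕ takes the minimum of its arguments and ⊗ takes their sum. Working out the expression ((10 ⊕ -2) ⊕ (-3 ⊕ 6)) gives -3.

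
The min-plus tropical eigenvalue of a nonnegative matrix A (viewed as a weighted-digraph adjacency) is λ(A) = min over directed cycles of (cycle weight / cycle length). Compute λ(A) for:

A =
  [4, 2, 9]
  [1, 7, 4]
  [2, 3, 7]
λ(A) = 3/2

Enumerate directed cycles and compute their means (weight / length). Sample:
  cycle 0 → 0: weight = 4, length = 1, mean = 4/1 ≈ 4.000
  cycle 1 → 1: weight = 7, length = 1, mean = 7/1 ≈ 7.000
  cycle 2 → 2: weight = 7, length = 1, mean = 7/1 ≈ 7.000
  cycle 0 → 1 → 0: weight = 3, length = 2, mean = 3/2 ≈ 1.500
  cycle 0 → 2 → 0: weight = 11, length = 2, mean = 11/2 ≈ 5.500
  cycle 1 → 0 → 1: weight = 3, length = 2, mean = 3/2 ≈ 1.500
Minimum mean = 1.500, attained e.g. along the cycle 0 → 1 → 0 with weight 3 and length 2. So λ(A) = 3/2 = 3/2.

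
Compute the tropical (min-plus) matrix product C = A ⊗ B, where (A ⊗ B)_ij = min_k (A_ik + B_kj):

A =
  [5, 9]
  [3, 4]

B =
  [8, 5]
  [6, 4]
A ⊗ B =
  [13, 10]
  [10, 8]

Apply the min-plus product entry-by-entry:
  C[0][0] = min over k of (A[0][0] + B[0][0] = 5 + 8 = 13, A[0][1] + B[1][0] = 9 + 6 = 15) = 13 (attained at k = 0)
  C[0][1] = min over k of (A[0][0] + B[0][1] = 5 + 5 = 10, A[0][1] + B[1][1] = 9 + 4 = 13) = 10 (attained at k = 0)
  C[1][0] = min over k of (A[1][0] + B[0][0] = 3 + 8 = 11, A[1][1] + B[1][0] = 4 + 6 = 10) = 10 (attained at k = 1)
  C[1][1] = min over k of (A[1][0] + B[0][1] = 3 + 5 = 8, A[1][1] + B[1][1] = 4 + 4 = 8) = 8 (attained at k = 0)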